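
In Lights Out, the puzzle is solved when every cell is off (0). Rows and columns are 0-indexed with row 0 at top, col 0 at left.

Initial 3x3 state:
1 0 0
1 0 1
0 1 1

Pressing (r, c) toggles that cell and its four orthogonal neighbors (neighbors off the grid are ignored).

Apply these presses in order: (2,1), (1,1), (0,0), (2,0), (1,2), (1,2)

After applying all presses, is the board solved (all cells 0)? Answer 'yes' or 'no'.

Answer: yes

Derivation:
After press 1 at (2,1):
1 0 0
1 1 1
1 0 0

After press 2 at (1,1):
1 1 0
0 0 0
1 1 0

After press 3 at (0,0):
0 0 0
1 0 0
1 1 0

After press 4 at (2,0):
0 0 0
0 0 0
0 0 0

After press 5 at (1,2):
0 0 1
0 1 1
0 0 1

After press 6 at (1,2):
0 0 0
0 0 0
0 0 0

Lights still on: 0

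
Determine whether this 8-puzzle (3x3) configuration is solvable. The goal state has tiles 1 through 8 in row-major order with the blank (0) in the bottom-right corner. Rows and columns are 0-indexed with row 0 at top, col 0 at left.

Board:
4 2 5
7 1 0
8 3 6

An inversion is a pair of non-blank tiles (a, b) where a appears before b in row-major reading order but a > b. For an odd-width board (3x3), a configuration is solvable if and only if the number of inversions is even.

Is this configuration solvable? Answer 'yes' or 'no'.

Answer: no

Derivation:
Inversions (pairs i<j in row-major order where tile[i] > tile[j] > 0): 11
11 is odd, so the puzzle is not solvable.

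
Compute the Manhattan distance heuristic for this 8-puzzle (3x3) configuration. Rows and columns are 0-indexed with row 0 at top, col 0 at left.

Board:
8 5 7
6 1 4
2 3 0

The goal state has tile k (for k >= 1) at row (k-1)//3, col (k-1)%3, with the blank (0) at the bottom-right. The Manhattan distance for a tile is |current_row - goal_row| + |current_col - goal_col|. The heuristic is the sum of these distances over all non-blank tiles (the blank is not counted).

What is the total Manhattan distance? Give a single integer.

Tile 8: (0,0)->(2,1) = 3
Tile 5: (0,1)->(1,1) = 1
Tile 7: (0,2)->(2,0) = 4
Tile 6: (1,0)->(1,2) = 2
Tile 1: (1,1)->(0,0) = 2
Tile 4: (1,2)->(1,0) = 2
Tile 2: (2,0)->(0,1) = 3
Tile 3: (2,1)->(0,2) = 3
Sum: 3 + 1 + 4 + 2 + 2 + 2 + 3 + 3 = 20

Answer: 20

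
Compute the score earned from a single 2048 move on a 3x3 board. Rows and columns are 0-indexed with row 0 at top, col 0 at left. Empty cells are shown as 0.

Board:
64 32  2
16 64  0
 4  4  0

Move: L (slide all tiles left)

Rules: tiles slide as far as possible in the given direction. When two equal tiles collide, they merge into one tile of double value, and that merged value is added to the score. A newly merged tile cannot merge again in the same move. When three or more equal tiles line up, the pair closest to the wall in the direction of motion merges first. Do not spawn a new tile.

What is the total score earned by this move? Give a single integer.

Slide left:
row 0: [64, 32, 2] -> [64, 32, 2]  score +0 (running 0)
row 1: [16, 64, 0] -> [16, 64, 0]  score +0 (running 0)
row 2: [4, 4, 0] -> [8, 0, 0]  score +8 (running 8)
Board after move:
64 32  2
16 64  0
 8  0  0

Answer: 8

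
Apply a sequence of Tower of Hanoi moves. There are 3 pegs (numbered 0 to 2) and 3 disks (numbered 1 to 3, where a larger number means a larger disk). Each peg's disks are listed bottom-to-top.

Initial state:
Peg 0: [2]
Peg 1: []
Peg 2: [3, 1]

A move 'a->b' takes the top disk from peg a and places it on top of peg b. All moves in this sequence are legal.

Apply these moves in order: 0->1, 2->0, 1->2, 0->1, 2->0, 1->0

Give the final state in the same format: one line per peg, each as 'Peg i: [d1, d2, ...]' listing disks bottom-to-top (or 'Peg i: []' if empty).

After move 1 (0->1):
Peg 0: []
Peg 1: [2]
Peg 2: [3, 1]

After move 2 (2->0):
Peg 0: [1]
Peg 1: [2]
Peg 2: [3]

After move 3 (1->2):
Peg 0: [1]
Peg 1: []
Peg 2: [3, 2]

After move 4 (0->1):
Peg 0: []
Peg 1: [1]
Peg 2: [3, 2]

After move 5 (2->0):
Peg 0: [2]
Peg 1: [1]
Peg 2: [3]

After move 6 (1->0):
Peg 0: [2, 1]
Peg 1: []
Peg 2: [3]

Answer: Peg 0: [2, 1]
Peg 1: []
Peg 2: [3]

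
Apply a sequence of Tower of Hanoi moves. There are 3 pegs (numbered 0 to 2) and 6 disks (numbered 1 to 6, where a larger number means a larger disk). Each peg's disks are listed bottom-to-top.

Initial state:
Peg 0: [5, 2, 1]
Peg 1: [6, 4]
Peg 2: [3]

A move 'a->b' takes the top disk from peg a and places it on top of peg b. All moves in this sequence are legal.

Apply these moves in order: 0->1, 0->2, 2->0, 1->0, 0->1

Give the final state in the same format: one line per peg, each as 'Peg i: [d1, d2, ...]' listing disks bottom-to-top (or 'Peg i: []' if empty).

After move 1 (0->1):
Peg 0: [5, 2]
Peg 1: [6, 4, 1]
Peg 2: [3]

After move 2 (0->2):
Peg 0: [5]
Peg 1: [6, 4, 1]
Peg 2: [3, 2]

After move 3 (2->0):
Peg 0: [5, 2]
Peg 1: [6, 4, 1]
Peg 2: [3]

After move 4 (1->0):
Peg 0: [5, 2, 1]
Peg 1: [6, 4]
Peg 2: [3]

After move 5 (0->1):
Peg 0: [5, 2]
Peg 1: [6, 4, 1]
Peg 2: [3]

Answer: Peg 0: [5, 2]
Peg 1: [6, 4, 1]
Peg 2: [3]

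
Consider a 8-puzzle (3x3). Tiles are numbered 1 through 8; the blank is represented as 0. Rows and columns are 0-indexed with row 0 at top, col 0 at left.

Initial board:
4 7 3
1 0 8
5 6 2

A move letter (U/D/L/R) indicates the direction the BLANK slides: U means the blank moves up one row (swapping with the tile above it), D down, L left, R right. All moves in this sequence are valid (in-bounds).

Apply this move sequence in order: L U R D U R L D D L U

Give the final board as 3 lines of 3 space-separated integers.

After move 1 (L):
4 7 3
0 1 8
5 6 2

After move 2 (U):
0 7 3
4 1 8
5 6 2

After move 3 (R):
7 0 3
4 1 8
5 6 2

After move 4 (D):
7 1 3
4 0 8
5 6 2

After move 5 (U):
7 0 3
4 1 8
5 6 2

After move 6 (R):
7 3 0
4 1 8
5 6 2

After move 7 (L):
7 0 3
4 1 8
5 6 2

After move 8 (D):
7 1 3
4 0 8
5 6 2

After move 9 (D):
7 1 3
4 6 8
5 0 2

After move 10 (L):
7 1 3
4 6 8
0 5 2

After move 11 (U):
7 1 3
0 6 8
4 5 2

Answer: 7 1 3
0 6 8
4 5 2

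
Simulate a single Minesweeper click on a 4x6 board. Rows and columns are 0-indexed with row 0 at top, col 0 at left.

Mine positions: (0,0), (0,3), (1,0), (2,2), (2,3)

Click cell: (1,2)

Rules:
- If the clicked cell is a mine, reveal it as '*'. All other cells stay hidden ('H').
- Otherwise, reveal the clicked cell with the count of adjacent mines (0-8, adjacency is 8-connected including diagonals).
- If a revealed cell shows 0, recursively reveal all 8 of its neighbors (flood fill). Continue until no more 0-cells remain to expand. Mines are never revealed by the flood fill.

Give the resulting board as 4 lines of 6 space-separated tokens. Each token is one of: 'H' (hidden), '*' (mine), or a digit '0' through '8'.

H H H H H H
H H 3 H H H
H H H H H H
H H H H H H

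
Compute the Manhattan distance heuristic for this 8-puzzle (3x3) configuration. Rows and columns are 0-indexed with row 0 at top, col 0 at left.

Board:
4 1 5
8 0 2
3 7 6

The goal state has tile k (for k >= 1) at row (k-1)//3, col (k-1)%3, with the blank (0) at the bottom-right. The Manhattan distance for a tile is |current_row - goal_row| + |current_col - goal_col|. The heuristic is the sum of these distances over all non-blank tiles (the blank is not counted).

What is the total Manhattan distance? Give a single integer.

Answer: 14

Derivation:
Tile 4: at (0,0), goal (1,0), distance |0-1|+|0-0| = 1
Tile 1: at (0,1), goal (0,0), distance |0-0|+|1-0| = 1
Tile 5: at (0,2), goal (1,1), distance |0-1|+|2-1| = 2
Tile 8: at (1,0), goal (2,1), distance |1-2|+|0-1| = 2
Tile 2: at (1,2), goal (0,1), distance |1-0|+|2-1| = 2
Tile 3: at (2,0), goal (0,2), distance |2-0|+|0-2| = 4
Tile 7: at (2,1), goal (2,0), distance |2-2|+|1-0| = 1
Tile 6: at (2,2), goal (1,2), distance |2-1|+|2-2| = 1
Sum: 1 + 1 + 2 + 2 + 2 + 4 + 1 + 1 = 14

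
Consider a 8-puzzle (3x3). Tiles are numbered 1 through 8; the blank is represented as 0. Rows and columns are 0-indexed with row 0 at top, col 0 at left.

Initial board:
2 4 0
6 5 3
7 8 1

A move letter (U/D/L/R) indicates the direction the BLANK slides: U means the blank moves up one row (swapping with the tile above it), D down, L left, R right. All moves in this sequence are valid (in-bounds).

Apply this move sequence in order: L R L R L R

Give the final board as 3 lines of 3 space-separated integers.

Answer: 2 4 0
6 5 3
7 8 1

Derivation:
After move 1 (L):
2 0 4
6 5 3
7 8 1

After move 2 (R):
2 4 0
6 5 3
7 8 1

After move 3 (L):
2 0 4
6 5 3
7 8 1

After move 4 (R):
2 4 0
6 5 3
7 8 1

After move 5 (L):
2 0 4
6 5 3
7 8 1

After move 6 (R):
2 4 0
6 5 3
7 8 1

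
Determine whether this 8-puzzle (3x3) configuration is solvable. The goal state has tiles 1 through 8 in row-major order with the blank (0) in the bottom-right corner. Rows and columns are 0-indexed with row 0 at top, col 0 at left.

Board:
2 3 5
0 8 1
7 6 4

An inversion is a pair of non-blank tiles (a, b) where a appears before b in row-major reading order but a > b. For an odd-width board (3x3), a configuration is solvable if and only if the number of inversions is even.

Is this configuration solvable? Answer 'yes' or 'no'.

Answer: no

Derivation:
Inversions (pairs i<j in row-major order where tile[i] > tile[j] > 0): 11
11 is odd, so the puzzle is not solvable.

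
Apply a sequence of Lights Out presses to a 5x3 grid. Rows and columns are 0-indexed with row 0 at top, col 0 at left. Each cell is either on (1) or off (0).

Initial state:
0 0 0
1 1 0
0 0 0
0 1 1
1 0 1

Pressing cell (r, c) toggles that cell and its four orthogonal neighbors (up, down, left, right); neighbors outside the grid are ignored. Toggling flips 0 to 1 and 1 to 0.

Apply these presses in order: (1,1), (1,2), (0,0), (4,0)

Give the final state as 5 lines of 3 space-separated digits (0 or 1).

After press 1 at (1,1):
0 1 0
0 0 1
0 1 0
0 1 1
1 0 1

After press 2 at (1,2):
0 1 1
0 1 0
0 1 1
0 1 1
1 0 1

After press 3 at (0,0):
1 0 1
1 1 0
0 1 1
0 1 1
1 0 1

After press 4 at (4,0):
1 0 1
1 1 0
0 1 1
1 1 1
0 1 1

Answer: 1 0 1
1 1 0
0 1 1
1 1 1
0 1 1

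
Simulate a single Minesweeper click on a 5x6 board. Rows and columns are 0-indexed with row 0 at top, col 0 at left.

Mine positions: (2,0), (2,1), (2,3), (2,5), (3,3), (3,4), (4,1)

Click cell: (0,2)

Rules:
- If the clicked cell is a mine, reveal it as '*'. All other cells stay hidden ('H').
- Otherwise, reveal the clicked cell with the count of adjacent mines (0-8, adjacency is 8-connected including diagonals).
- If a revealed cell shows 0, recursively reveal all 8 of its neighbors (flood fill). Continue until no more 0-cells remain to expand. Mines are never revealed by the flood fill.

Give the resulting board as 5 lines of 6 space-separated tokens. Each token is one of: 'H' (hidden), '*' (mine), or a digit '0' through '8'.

0 0 0 0 0 0
2 2 2 1 2 1
H H H H H H
H H H H H H
H H H H H H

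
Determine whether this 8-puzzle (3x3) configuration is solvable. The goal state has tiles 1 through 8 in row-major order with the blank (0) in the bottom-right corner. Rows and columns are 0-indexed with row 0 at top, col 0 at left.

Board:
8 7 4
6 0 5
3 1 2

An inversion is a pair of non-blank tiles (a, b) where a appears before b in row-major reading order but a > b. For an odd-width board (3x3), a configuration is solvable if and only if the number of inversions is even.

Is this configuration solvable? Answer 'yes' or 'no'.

Inversions (pairs i<j in row-major order where tile[i] > tile[j] > 0): 25
25 is odd, so the puzzle is not solvable.

Answer: no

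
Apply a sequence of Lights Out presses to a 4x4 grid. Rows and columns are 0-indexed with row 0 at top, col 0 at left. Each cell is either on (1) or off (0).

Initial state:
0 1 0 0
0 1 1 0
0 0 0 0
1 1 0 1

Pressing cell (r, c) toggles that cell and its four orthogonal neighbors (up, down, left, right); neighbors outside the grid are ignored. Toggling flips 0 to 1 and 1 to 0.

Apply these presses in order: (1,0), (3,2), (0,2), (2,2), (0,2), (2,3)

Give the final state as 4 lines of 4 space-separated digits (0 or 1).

After press 1 at (1,0):
1 1 0 0
1 0 1 0
1 0 0 0
1 1 0 1

After press 2 at (3,2):
1 1 0 0
1 0 1 0
1 0 1 0
1 0 1 0

After press 3 at (0,2):
1 0 1 1
1 0 0 0
1 0 1 0
1 0 1 0

After press 4 at (2,2):
1 0 1 1
1 0 1 0
1 1 0 1
1 0 0 0

After press 5 at (0,2):
1 1 0 0
1 0 0 0
1 1 0 1
1 0 0 0

After press 6 at (2,3):
1 1 0 0
1 0 0 1
1 1 1 0
1 0 0 1

Answer: 1 1 0 0
1 0 0 1
1 1 1 0
1 0 0 1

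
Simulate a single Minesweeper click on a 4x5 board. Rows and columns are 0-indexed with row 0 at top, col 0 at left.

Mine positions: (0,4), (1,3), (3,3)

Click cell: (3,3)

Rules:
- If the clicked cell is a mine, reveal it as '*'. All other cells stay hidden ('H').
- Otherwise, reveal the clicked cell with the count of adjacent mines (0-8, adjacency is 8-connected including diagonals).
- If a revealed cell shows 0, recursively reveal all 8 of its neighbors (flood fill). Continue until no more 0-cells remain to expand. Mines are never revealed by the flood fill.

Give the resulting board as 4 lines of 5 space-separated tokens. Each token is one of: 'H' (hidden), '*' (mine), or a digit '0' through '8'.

H H H H H
H H H H H
H H H H H
H H H * H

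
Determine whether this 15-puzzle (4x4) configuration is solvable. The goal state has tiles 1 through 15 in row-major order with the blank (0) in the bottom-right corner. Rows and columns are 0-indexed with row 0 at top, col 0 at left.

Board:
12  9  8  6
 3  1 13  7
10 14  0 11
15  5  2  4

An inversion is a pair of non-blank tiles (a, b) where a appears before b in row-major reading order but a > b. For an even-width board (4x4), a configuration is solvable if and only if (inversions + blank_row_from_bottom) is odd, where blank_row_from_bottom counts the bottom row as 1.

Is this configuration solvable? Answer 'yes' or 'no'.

Inversions: 57
Blank is in row 2 (0-indexed from top), which is row 2 counting from the bottom (bottom = 1).
57 + 2 = 59, which is odd, so the puzzle is solvable.

Answer: yes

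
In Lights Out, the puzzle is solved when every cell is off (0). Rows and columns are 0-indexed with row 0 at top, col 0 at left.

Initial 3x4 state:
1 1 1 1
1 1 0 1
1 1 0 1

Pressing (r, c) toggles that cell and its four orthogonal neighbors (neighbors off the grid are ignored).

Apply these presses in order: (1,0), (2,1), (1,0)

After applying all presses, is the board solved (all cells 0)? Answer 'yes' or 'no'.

Answer: no

Derivation:
After press 1 at (1,0):
0 1 1 1
0 0 0 1
0 1 0 1

After press 2 at (2,1):
0 1 1 1
0 1 0 1
1 0 1 1

After press 3 at (1,0):
1 1 1 1
1 0 0 1
0 0 1 1

Lights still on: 8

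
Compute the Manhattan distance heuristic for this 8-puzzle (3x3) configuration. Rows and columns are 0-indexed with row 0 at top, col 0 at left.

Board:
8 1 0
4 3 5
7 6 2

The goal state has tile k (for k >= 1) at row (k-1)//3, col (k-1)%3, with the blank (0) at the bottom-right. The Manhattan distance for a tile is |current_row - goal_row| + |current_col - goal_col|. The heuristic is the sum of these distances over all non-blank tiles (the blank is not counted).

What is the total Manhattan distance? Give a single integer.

Answer: 12

Derivation:
Tile 8: (0,0)->(2,1) = 3
Tile 1: (0,1)->(0,0) = 1
Tile 4: (1,0)->(1,0) = 0
Tile 3: (1,1)->(0,2) = 2
Tile 5: (1,2)->(1,1) = 1
Tile 7: (2,0)->(2,0) = 0
Tile 6: (2,1)->(1,2) = 2
Tile 2: (2,2)->(0,1) = 3
Sum: 3 + 1 + 0 + 2 + 1 + 0 + 2 + 3 = 12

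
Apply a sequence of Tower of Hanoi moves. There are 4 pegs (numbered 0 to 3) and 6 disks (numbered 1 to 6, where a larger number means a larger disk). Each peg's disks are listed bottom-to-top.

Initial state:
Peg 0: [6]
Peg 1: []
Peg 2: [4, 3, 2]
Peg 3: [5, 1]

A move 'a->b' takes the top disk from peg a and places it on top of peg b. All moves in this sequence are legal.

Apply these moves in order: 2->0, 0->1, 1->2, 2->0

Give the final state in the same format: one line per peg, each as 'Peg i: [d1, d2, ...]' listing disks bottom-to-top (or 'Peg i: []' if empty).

After move 1 (2->0):
Peg 0: [6, 2]
Peg 1: []
Peg 2: [4, 3]
Peg 3: [5, 1]

After move 2 (0->1):
Peg 0: [6]
Peg 1: [2]
Peg 2: [4, 3]
Peg 3: [5, 1]

After move 3 (1->2):
Peg 0: [6]
Peg 1: []
Peg 2: [4, 3, 2]
Peg 3: [5, 1]

After move 4 (2->0):
Peg 0: [6, 2]
Peg 1: []
Peg 2: [4, 3]
Peg 3: [5, 1]

Answer: Peg 0: [6, 2]
Peg 1: []
Peg 2: [4, 3]
Peg 3: [5, 1]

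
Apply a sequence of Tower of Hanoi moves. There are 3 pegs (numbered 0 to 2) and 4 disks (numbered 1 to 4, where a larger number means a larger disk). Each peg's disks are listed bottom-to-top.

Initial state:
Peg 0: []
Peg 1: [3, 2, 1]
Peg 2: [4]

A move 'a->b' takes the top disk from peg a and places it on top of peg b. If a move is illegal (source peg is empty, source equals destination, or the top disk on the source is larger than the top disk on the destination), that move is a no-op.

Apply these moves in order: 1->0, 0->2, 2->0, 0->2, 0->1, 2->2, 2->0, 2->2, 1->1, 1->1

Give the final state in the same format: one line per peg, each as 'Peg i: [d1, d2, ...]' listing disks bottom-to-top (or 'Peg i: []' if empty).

After move 1 (1->0):
Peg 0: [1]
Peg 1: [3, 2]
Peg 2: [4]

After move 2 (0->2):
Peg 0: []
Peg 1: [3, 2]
Peg 2: [4, 1]

After move 3 (2->0):
Peg 0: [1]
Peg 1: [3, 2]
Peg 2: [4]

After move 4 (0->2):
Peg 0: []
Peg 1: [3, 2]
Peg 2: [4, 1]

After move 5 (0->1):
Peg 0: []
Peg 1: [3, 2]
Peg 2: [4, 1]

After move 6 (2->2):
Peg 0: []
Peg 1: [3, 2]
Peg 2: [4, 1]

After move 7 (2->0):
Peg 0: [1]
Peg 1: [3, 2]
Peg 2: [4]

After move 8 (2->2):
Peg 0: [1]
Peg 1: [3, 2]
Peg 2: [4]

After move 9 (1->1):
Peg 0: [1]
Peg 1: [3, 2]
Peg 2: [4]

After move 10 (1->1):
Peg 0: [1]
Peg 1: [3, 2]
Peg 2: [4]

Answer: Peg 0: [1]
Peg 1: [3, 2]
Peg 2: [4]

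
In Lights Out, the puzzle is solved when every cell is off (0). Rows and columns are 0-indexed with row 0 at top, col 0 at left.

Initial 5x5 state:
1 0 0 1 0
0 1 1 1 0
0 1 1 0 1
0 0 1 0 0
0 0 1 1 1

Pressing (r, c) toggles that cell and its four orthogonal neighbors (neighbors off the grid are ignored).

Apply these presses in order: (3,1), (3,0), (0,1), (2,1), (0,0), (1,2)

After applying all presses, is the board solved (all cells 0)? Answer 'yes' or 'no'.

After press 1 at (3,1):
1 0 0 1 0
0 1 1 1 0
0 0 1 0 1
1 1 0 0 0
0 1 1 1 1

After press 2 at (3,0):
1 0 0 1 0
0 1 1 1 0
1 0 1 0 1
0 0 0 0 0
1 1 1 1 1

After press 3 at (0,1):
0 1 1 1 0
0 0 1 1 0
1 0 1 0 1
0 0 0 0 0
1 1 1 1 1

After press 4 at (2,1):
0 1 1 1 0
0 1 1 1 0
0 1 0 0 1
0 1 0 0 0
1 1 1 1 1

After press 5 at (0,0):
1 0 1 1 0
1 1 1 1 0
0 1 0 0 1
0 1 0 0 0
1 1 1 1 1

After press 6 at (1,2):
1 0 0 1 0
1 0 0 0 0
0 1 1 0 1
0 1 0 0 0
1 1 1 1 1

Lights still on: 12

Answer: no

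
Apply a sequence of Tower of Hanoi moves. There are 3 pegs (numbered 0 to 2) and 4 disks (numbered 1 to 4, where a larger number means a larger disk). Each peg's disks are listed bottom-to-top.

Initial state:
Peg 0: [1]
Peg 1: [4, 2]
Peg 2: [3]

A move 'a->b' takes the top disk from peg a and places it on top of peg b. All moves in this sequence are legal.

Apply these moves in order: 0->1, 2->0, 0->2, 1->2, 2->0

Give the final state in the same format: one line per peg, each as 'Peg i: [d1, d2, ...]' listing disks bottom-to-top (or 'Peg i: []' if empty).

After move 1 (0->1):
Peg 0: []
Peg 1: [4, 2, 1]
Peg 2: [3]

After move 2 (2->0):
Peg 0: [3]
Peg 1: [4, 2, 1]
Peg 2: []

After move 3 (0->2):
Peg 0: []
Peg 1: [4, 2, 1]
Peg 2: [3]

After move 4 (1->2):
Peg 0: []
Peg 1: [4, 2]
Peg 2: [3, 1]

After move 5 (2->0):
Peg 0: [1]
Peg 1: [4, 2]
Peg 2: [3]

Answer: Peg 0: [1]
Peg 1: [4, 2]
Peg 2: [3]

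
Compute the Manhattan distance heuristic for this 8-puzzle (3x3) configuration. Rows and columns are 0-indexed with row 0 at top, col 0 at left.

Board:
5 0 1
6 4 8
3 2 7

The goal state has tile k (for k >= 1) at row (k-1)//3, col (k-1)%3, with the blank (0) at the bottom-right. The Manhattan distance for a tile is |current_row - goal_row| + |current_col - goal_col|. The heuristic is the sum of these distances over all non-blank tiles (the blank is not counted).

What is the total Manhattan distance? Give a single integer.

Tile 5: (0,0)->(1,1) = 2
Tile 1: (0,2)->(0,0) = 2
Tile 6: (1,0)->(1,2) = 2
Tile 4: (1,1)->(1,0) = 1
Tile 8: (1,2)->(2,1) = 2
Tile 3: (2,0)->(0,2) = 4
Tile 2: (2,1)->(0,1) = 2
Tile 7: (2,2)->(2,0) = 2
Sum: 2 + 2 + 2 + 1 + 2 + 4 + 2 + 2 = 17

Answer: 17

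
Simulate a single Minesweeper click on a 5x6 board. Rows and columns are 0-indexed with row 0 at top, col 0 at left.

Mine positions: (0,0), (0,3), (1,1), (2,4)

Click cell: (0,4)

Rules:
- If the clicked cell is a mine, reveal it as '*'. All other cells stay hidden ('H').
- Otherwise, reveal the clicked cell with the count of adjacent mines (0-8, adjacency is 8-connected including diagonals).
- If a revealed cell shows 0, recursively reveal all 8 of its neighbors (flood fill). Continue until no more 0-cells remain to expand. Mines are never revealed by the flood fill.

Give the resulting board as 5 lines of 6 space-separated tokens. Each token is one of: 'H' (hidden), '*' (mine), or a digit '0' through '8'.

H H H H 1 H
H H H H H H
H H H H H H
H H H H H H
H H H H H H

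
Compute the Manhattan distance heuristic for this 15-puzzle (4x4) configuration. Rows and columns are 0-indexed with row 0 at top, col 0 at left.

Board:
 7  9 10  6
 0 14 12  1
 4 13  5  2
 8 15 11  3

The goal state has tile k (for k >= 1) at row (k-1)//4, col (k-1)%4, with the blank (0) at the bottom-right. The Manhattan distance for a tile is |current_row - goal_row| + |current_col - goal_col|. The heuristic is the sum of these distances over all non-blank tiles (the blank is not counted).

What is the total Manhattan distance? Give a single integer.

Answer: 45

Derivation:
Tile 7: at (0,0), goal (1,2), distance |0-1|+|0-2| = 3
Tile 9: at (0,1), goal (2,0), distance |0-2|+|1-0| = 3
Tile 10: at (0,2), goal (2,1), distance |0-2|+|2-1| = 3
Tile 6: at (0,3), goal (1,1), distance |0-1|+|3-1| = 3
Tile 14: at (1,1), goal (3,1), distance |1-3|+|1-1| = 2
Tile 12: at (1,2), goal (2,3), distance |1-2|+|2-3| = 2
Tile 1: at (1,3), goal (0,0), distance |1-0|+|3-0| = 4
Tile 4: at (2,0), goal (0,3), distance |2-0|+|0-3| = 5
Tile 13: at (2,1), goal (3,0), distance |2-3|+|1-0| = 2
Tile 5: at (2,2), goal (1,0), distance |2-1|+|2-0| = 3
Tile 2: at (2,3), goal (0,1), distance |2-0|+|3-1| = 4
Tile 8: at (3,0), goal (1,3), distance |3-1|+|0-3| = 5
Tile 15: at (3,1), goal (3,2), distance |3-3|+|1-2| = 1
Tile 11: at (3,2), goal (2,2), distance |3-2|+|2-2| = 1
Tile 3: at (3,3), goal (0,2), distance |3-0|+|3-2| = 4
Sum: 3 + 3 + 3 + 3 + 2 + 2 + 4 + 5 + 2 + 3 + 4 + 5 + 1 + 1 + 4 = 45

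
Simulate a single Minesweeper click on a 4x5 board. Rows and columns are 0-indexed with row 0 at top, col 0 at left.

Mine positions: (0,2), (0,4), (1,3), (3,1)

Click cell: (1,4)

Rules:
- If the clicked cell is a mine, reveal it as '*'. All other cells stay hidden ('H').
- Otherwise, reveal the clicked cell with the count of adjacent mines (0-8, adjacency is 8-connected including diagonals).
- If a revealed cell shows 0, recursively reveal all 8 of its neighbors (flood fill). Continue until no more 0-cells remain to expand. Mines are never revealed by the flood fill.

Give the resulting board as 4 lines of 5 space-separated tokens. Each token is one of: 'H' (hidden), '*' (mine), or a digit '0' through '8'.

H H H H H
H H H H 2
H H H H H
H H H H H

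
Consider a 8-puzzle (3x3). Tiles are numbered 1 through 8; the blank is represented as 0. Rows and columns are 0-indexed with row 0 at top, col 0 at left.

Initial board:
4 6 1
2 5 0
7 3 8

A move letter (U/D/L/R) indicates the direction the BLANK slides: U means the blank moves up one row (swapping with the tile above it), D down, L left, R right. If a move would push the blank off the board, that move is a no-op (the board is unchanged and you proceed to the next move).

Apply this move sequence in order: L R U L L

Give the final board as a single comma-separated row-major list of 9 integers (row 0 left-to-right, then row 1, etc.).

After move 1 (L):
4 6 1
2 0 5
7 3 8

After move 2 (R):
4 6 1
2 5 0
7 3 8

After move 3 (U):
4 6 0
2 5 1
7 3 8

After move 4 (L):
4 0 6
2 5 1
7 3 8

After move 5 (L):
0 4 6
2 5 1
7 3 8

Answer: 0, 4, 6, 2, 5, 1, 7, 3, 8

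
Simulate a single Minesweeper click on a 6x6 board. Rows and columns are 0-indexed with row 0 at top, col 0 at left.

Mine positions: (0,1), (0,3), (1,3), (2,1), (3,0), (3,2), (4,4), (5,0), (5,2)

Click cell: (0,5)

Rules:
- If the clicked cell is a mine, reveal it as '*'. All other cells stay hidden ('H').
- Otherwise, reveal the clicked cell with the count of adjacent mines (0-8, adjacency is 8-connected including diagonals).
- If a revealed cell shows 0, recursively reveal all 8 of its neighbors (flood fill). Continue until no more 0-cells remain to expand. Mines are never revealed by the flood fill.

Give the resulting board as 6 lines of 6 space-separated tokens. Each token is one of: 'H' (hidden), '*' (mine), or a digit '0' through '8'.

H H H H 2 0
H H H H 2 0
H H H H 1 0
H H H H 1 1
H H H H H H
H H H H H H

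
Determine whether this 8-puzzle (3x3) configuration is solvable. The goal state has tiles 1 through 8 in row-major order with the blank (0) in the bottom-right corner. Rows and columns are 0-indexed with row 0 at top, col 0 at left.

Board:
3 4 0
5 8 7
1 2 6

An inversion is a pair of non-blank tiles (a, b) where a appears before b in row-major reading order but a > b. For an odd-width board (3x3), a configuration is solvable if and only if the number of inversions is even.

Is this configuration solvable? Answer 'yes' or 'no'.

Inversions (pairs i<j in row-major order where tile[i] > tile[j] > 0): 13
13 is odd, so the puzzle is not solvable.

Answer: no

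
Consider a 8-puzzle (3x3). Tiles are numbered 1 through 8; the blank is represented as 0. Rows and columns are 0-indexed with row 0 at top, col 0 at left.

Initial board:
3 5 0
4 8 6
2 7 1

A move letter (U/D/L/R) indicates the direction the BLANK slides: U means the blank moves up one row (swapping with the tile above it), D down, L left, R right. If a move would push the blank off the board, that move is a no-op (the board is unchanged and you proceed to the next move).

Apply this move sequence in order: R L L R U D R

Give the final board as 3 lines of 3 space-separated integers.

After move 1 (R):
3 5 0
4 8 6
2 7 1

After move 2 (L):
3 0 5
4 8 6
2 7 1

After move 3 (L):
0 3 5
4 8 6
2 7 1

After move 4 (R):
3 0 5
4 8 6
2 7 1

After move 5 (U):
3 0 5
4 8 6
2 7 1

After move 6 (D):
3 8 5
4 0 6
2 7 1

After move 7 (R):
3 8 5
4 6 0
2 7 1

Answer: 3 8 5
4 6 0
2 7 1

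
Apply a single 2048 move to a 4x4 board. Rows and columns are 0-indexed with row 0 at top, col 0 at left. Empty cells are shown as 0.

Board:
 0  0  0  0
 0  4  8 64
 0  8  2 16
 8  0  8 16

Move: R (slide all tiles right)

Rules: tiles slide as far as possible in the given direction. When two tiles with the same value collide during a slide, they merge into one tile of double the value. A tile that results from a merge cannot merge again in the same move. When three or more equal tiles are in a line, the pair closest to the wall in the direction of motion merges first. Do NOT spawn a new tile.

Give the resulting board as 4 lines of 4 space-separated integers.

Slide right:
row 0: [0, 0, 0, 0] -> [0, 0, 0, 0]
row 1: [0, 4, 8, 64] -> [0, 4, 8, 64]
row 2: [0, 8, 2, 16] -> [0, 8, 2, 16]
row 3: [8, 0, 8, 16] -> [0, 0, 16, 16]

Answer:  0  0  0  0
 0  4  8 64
 0  8  2 16
 0  0 16 16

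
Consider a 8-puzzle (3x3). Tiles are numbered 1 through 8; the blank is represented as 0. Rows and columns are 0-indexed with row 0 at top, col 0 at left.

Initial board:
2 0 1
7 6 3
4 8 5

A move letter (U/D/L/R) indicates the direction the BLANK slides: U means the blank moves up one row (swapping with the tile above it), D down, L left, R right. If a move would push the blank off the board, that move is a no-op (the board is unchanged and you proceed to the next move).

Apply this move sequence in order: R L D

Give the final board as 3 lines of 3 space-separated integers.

Answer: 2 6 1
7 0 3
4 8 5

Derivation:
After move 1 (R):
2 1 0
7 6 3
4 8 5

After move 2 (L):
2 0 1
7 6 3
4 8 5

After move 3 (D):
2 6 1
7 0 3
4 8 5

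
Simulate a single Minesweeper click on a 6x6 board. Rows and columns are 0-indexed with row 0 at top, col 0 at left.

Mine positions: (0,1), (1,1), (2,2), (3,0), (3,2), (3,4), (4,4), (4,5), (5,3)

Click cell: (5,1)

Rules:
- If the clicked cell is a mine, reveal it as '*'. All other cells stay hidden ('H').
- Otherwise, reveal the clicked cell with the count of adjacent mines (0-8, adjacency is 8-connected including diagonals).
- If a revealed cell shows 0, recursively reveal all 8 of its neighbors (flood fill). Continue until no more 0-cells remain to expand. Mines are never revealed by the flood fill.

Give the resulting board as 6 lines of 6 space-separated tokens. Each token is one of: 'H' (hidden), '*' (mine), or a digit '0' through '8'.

H H H H H H
H H H H H H
H H H H H H
H H H H H H
1 2 2 H H H
0 0 1 H H H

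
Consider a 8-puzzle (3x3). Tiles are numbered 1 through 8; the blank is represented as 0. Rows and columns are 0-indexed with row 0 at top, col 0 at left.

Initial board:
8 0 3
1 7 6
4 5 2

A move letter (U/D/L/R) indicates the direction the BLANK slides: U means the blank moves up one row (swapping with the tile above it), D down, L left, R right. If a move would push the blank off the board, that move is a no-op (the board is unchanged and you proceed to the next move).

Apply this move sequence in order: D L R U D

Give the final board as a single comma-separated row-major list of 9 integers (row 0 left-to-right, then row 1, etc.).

After move 1 (D):
8 7 3
1 0 6
4 5 2

After move 2 (L):
8 7 3
0 1 6
4 5 2

After move 3 (R):
8 7 3
1 0 6
4 5 2

After move 4 (U):
8 0 3
1 7 6
4 5 2

After move 5 (D):
8 7 3
1 0 6
4 5 2

Answer: 8, 7, 3, 1, 0, 6, 4, 5, 2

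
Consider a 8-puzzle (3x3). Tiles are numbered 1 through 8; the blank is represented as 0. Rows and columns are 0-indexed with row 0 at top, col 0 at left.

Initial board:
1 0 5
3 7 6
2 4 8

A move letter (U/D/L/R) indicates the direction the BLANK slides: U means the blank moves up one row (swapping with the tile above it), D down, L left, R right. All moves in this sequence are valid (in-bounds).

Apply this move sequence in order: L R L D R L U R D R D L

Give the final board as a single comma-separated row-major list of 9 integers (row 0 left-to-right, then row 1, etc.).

After move 1 (L):
0 1 5
3 7 6
2 4 8

After move 2 (R):
1 0 5
3 7 6
2 4 8

After move 3 (L):
0 1 5
3 7 6
2 4 8

After move 4 (D):
3 1 5
0 7 6
2 4 8

After move 5 (R):
3 1 5
7 0 6
2 4 8

After move 6 (L):
3 1 5
0 7 6
2 4 8

After move 7 (U):
0 1 5
3 7 6
2 4 8

After move 8 (R):
1 0 5
3 7 6
2 4 8

After move 9 (D):
1 7 5
3 0 6
2 4 8

After move 10 (R):
1 7 5
3 6 0
2 4 8

After move 11 (D):
1 7 5
3 6 8
2 4 0

After move 12 (L):
1 7 5
3 6 8
2 0 4

Answer: 1, 7, 5, 3, 6, 8, 2, 0, 4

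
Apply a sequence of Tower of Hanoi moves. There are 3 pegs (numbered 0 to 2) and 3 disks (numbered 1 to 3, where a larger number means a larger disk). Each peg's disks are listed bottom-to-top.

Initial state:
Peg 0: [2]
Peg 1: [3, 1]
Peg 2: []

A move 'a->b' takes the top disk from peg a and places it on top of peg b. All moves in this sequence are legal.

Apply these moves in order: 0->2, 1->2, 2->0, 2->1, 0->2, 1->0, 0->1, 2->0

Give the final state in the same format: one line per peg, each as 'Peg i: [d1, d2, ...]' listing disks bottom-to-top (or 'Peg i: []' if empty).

Answer: Peg 0: [1]
Peg 1: [3, 2]
Peg 2: []

Derivation:
After move 1 (0->2):
Peg 0: []
Peg 1: [3, 1]
Peg 2: [2]

After move 2 (1->2):
Peg 0: []
Peg 1: [3]
Peg 2: [2, 1]

After move 3 (2->0):
Peg 0: [1]
Peg 1: [3]
Peg 2: [2]

After move 4 (2->1):
Peg 0: [1]
Peg 1: [3, 2]
Peg 2: []

After move 5 (0->2):
Peg 0: []
Peg 1: [3, 2]
Peg 2: [1]

After move 6 (1->0):
Peg 0: [2]
Peg 1: [3]
Peg 2: [1]

After move 7 (0->1):
Peg 0: []
Peg 1: [3, 2]
Peg 2: [1]

After move 8 (2->0):
Peg 0: [1]
Peg 1: [3, 2]
Peg 2: []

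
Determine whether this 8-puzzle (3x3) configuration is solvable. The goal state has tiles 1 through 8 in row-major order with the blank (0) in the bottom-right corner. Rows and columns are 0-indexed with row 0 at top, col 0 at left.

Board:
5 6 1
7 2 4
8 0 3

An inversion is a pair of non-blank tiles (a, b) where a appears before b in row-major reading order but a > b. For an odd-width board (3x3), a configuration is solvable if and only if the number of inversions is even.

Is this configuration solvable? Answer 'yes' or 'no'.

Answer: no

Derivation:
Inversions (pairs i<j in row-major order where tile[i] > tile[j] > 0): 13
13 is odd, so the puzzle is not solvable.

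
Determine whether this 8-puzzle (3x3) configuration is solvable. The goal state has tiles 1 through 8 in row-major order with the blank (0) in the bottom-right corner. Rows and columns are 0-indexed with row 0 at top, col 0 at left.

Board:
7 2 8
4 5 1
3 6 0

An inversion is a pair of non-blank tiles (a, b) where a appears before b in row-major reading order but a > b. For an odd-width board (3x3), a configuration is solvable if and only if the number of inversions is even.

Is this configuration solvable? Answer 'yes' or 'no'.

Inversions (pairs i<j in row-major order where tile[i] > tile[j] > 0): 16
16 is even, so the puzzle is solvable.

Answer: yes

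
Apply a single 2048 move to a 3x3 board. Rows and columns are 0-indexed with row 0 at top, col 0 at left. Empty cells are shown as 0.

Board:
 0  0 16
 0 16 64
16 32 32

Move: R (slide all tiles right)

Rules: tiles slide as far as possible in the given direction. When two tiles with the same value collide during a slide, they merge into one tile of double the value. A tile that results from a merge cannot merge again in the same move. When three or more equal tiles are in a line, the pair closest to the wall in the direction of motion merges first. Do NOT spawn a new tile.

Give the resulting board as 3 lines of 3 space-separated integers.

Answer:  0  0 16
 0 16 64
 0 16 64

Derivation:
Slide right:
row 0: [0, 0, 16] -> [0, 0, 16]
row 1: [0, 16, 64] -> [0, 16, 64]
row 2: [16, 32, 32] -> [0, 16, 64]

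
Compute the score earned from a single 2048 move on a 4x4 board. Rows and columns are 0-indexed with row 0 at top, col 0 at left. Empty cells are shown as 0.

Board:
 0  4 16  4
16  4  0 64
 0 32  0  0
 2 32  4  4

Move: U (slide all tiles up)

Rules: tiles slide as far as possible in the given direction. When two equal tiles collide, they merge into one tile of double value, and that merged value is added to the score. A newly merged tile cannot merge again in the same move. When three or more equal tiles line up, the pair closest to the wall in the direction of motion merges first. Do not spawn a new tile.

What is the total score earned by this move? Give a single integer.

Answer: 72

Derivation:
Slide up:
col 0: [0, 16, 0, 2] -> [16, 2, 0, 0]  score +0 (running 0)
col 1: [4, 4, 32, 32] -> [8, 64, 0, 0]  score +72 (running 72)
col 2: [16, 0, 0, 4] -> [16, 4, 0, 0]  score +0 (running 72)
col 3: [4, 64, 0, 4] -> [4, 64, 4, 0]  score +0 (running 72)
Board after move:
16  8 16  4
 2 64  4 64
 0  0  0  4
 0  0  0  0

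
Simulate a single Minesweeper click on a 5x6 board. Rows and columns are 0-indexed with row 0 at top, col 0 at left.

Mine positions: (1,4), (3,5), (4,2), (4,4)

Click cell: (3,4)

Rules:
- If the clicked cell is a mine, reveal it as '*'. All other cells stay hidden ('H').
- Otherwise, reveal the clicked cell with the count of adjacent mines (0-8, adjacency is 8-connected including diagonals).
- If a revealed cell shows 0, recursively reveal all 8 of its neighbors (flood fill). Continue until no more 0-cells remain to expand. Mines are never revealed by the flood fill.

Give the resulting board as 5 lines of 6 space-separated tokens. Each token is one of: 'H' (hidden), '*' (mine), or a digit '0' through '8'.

H H H H H H
H H H H H H
H H H H H H
H H H H 2 H
H H H H H H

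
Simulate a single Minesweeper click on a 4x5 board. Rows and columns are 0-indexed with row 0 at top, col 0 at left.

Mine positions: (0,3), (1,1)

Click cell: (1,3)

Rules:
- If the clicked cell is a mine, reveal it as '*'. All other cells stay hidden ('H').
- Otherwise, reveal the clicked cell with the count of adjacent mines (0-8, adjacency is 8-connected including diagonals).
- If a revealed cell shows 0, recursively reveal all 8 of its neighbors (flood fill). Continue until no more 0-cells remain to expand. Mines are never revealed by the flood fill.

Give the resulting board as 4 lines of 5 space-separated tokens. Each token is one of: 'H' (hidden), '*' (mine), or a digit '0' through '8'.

H H H H H
H H H 1 H
H H H H H
H H H H H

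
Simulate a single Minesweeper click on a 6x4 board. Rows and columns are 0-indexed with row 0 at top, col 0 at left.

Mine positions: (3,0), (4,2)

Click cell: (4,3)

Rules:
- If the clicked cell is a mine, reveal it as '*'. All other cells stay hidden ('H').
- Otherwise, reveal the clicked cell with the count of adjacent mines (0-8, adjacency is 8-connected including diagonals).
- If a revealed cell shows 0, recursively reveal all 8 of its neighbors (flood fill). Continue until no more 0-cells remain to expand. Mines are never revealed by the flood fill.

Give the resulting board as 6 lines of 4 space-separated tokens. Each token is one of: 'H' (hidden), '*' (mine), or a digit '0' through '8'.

H H H H
H H H H
H H H H
H H H H
H H H 1
H H H H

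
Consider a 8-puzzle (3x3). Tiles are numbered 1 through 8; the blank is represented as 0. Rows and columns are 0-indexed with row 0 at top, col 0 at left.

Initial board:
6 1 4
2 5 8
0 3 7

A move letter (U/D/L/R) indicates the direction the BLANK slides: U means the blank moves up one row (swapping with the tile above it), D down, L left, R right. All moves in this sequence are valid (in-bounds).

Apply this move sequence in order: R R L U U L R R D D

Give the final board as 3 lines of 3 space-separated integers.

After move 1 (R):
6 1 4
2 5 8
3 0 7

After move 2 (R):
6 1 4
2 5 8
3 7 0

After move 3 (L):
6 1 4
2 5 8
3 0 7

After move 4 (U):
6 1 4
2 0 8
3 5 7

After move 5 (U):
6 0 4
2 1 8
3 5 7

After move 6 (L):
0 6 4
2 1 8
3 5 7

After move 7 (R):
6 0 4
2 1 8
3 5 7

After move 8 (R):
6 4 0
2 1 8
3 5 7

After move 9 (D):
6 4 8
2 1 0
3 5 7

After move 10 (D):
6 4 8
2 1 7
3 5 0

Answer: 6 4 8
2 1 7
3 5 0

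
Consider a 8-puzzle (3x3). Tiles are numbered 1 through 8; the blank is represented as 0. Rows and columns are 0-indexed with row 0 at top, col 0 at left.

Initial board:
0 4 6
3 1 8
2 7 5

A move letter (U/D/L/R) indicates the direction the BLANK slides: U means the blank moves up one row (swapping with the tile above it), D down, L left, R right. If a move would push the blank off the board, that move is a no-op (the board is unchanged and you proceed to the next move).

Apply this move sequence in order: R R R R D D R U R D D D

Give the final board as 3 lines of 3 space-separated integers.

After move 1 (R):
4 0 6
3 1 8
2 7 5

After move 2 (R):
4 6 0
3 1 8
2 7 5

After move 3 (R):
4 6 0
3 1 8
2 7 5

After move 4 (R):
4 6 0
3 1 8
2 7 5

After move 5 (D):
4 6 8
3 1 0
2 7 5

After move 6 (D):
4 6 8
3 1 5
2 7 0

After move 7 (R):
4 6 8
3 1 5
2 7 0

After move 8 (U):
4 6 8
3 1 0
2 7 5

After move 9 (R):
4 6 8
3 1 0
2 7 5

After move 10 (D):
4 6 8
3 1 5
2 7 0

After move 11 (D):
4 6 8
3 1 5
2 7 0

After move 12 (D):
4 6 8
3 1 5
2 7 0

Answer: 4 6 8
3 1 5
2 7 0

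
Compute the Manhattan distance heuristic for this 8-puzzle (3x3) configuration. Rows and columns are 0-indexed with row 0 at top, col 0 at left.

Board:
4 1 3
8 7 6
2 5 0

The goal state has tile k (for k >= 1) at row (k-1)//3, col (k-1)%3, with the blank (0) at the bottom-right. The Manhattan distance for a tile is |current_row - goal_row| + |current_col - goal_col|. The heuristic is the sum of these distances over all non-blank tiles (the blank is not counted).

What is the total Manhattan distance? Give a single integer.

Tile 4: (0,0)->(1,0) = 1
Tile 1: (0,1)->(0,0) = 1
Tile 3: (0,2)->(0,2) = 0
Tile 8: (1,0)->(2,1) = 2
Tile 7: (1,1)->(2,0) = 2
Tile 6: (1,2)->(1,2) = 0
Tile 2: (2,0)->(0,1) = 3
Tile 5: (2,1)->(1,1) = 1
Sum: 1 + 1 + 0 + 2 + 2 + 0 + 3 + 1 = 10

Answer: 10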